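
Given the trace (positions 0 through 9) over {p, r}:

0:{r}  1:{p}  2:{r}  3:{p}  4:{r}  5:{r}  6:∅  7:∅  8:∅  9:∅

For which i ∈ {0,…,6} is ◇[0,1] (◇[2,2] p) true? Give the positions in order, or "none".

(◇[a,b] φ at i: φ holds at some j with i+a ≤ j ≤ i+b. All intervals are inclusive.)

0, 1

Evaluate at each i in [0,6]:
  i=0: ✓ (witness j=1)
  i=1: ✓ (witness j=1)
  i=2: ✗ (none in [2,3])
  i=3: ✗ (none in [3,4])
  i=4: ✗ (none in [4,5])
  i=5: ✗ (none in [5,6])
  i=6: ✗ (none in [6,7])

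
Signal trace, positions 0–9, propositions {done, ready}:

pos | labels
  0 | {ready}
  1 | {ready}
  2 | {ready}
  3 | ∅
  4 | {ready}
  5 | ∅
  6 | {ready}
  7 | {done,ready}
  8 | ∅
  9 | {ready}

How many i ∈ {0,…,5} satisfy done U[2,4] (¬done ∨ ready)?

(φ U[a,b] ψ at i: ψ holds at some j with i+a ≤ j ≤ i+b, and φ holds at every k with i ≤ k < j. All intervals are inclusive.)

0

Evaluate at each i in [0,5]:
  i=0: ✗ (lhs fails at k=0 before rhs at j=2)
  i=1: ✗ (lhs fails at k=1 before rhs at j=3)
  i=2: ✗ (lhs fails at k=2 before rhs at j=4)
  i=3: ✗ (lhs fails at k=3 before rhs at j=5)
  i=4: ✗ (lhs fails at k=4 before rhs at j=6)
  i=5: ✗ (lhs fails at k=5 before rhs at j=7)
Positions where it holds: {} → 0.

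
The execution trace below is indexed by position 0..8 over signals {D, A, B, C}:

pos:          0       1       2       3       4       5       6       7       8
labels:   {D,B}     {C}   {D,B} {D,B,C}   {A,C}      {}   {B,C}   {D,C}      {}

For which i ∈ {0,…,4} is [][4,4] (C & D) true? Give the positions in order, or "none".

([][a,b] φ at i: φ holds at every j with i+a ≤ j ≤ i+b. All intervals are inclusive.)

3

Evaluate at each i in [0,4]:
  i=0: ✗ (fails at j=4)
  i=1: ✗ (fails at j=5)
  i=2: ✗ (fails at j=6)
  i=3: ✓ (all of [7,7])
  i=4: ✗ (fails at j=8)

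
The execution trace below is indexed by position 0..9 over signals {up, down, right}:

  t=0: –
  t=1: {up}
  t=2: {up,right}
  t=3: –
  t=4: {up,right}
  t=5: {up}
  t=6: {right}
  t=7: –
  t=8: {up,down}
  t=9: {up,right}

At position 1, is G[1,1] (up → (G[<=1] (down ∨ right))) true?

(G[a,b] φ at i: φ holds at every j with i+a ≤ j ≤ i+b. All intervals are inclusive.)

Check (up → (G[<=1] (down ∨ right))) at every j in [2,2]:
  j=2: antecedent true; consequent fails at 3 → ✗
Fails at j=2 → formula fails.

False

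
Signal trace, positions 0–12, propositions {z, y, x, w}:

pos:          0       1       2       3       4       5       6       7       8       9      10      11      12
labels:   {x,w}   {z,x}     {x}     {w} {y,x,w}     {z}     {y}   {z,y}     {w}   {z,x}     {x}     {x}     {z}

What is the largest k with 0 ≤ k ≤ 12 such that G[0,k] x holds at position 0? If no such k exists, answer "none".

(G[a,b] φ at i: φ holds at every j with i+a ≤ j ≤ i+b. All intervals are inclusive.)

x must hold from j=0 onward; find where it first fails.
  j=0: holds
  j=1: holds
  j=2: holds
  j=3: fails
Holds on [0,2], so largest k = 2.

2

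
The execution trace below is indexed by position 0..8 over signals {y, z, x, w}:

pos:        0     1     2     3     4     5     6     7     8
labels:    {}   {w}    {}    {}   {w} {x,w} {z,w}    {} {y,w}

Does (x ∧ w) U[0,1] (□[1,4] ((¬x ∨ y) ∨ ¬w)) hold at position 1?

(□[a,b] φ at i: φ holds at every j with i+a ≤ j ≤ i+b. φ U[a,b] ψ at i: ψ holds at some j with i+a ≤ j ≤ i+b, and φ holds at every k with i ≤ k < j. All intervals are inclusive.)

False

Need some j in [1,2] with □[1,4] ((¬x ∨ y) ∨ ¬w), and (x ∧ w) at every k in [1,j-1].
  j=1: □[1,4] ((¬x ∨ y) ∨ ¬w) — fails at 5.
  j=2: □[1,4] ((¬x ∨ y) ∨ ¬w) — fails at 5.
No j in the window works → until fails.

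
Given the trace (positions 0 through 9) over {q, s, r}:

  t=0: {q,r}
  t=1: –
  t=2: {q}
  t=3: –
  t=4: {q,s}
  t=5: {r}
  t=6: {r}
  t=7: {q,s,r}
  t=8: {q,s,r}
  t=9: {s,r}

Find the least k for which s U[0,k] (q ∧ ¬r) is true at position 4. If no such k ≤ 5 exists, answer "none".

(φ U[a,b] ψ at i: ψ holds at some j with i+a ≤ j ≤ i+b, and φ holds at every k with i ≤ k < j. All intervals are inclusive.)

Need earliest j ≥ 4 with (q ∧ ¬r), and s at every k in [4,j-1].
  j=4: rhs holds (empty prefix). k = 0.

0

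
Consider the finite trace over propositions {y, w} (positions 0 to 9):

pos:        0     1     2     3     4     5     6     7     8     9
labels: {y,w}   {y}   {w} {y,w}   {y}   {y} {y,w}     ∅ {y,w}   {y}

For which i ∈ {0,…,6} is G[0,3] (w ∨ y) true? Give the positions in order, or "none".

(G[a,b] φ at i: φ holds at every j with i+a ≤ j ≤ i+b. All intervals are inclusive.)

Evaluate at each i in [0,6]:
  i=0: ✓ (all of [0,3])
  i=1: ✓ (all of [1,4])
  i=2: ✓ (all of [2,5])
  i=3: ✓ (all of [3,6])
  i=4: ✗ (fails at j=7)
  i=5: ✗ (fails at j=7)
  i=6: ✗ (fails at j=7)

0, 1, 2, 3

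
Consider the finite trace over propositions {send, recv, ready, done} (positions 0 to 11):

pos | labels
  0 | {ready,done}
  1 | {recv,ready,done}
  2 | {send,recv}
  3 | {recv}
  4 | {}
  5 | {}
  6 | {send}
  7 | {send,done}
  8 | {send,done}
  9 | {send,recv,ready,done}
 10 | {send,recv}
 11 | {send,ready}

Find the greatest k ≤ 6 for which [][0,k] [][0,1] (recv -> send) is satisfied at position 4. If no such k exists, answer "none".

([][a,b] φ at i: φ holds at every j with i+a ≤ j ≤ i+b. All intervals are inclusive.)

[][0,1] (recv -> send) must hold from j=4 onward; find where it first fails.
  j=4: holds
  j=5: holds
  j=6: holds
  j=7: holds
  j=8: holds
  j=9: holds
  j=10: holds
Holds through j=10; largest k = 6.

6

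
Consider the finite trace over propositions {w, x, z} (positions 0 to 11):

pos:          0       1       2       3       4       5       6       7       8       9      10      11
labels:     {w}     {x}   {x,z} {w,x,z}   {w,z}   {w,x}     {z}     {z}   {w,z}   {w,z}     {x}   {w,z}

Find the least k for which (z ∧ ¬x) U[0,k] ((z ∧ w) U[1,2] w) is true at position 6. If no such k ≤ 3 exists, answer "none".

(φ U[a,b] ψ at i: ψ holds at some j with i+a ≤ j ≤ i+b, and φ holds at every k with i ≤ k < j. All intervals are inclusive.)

2

Need earliest j ≥ 6 with ((z ∧ w) U[1,2] w), and (z ∧ ¬x) at every k in [6,j-1].
  j=6: rhs fails.
  j=7: rhs fails.
  j=8: rhs holds; lhs holds on [6,7]. k = 2.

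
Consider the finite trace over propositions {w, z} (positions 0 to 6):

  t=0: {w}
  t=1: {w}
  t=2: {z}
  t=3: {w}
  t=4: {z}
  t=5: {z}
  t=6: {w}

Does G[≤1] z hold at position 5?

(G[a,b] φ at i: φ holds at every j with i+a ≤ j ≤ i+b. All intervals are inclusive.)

Does not hold

Check z at every j in [5,6]:
  j=5: true
  j=6: false
Fails at j=6 → formula fails.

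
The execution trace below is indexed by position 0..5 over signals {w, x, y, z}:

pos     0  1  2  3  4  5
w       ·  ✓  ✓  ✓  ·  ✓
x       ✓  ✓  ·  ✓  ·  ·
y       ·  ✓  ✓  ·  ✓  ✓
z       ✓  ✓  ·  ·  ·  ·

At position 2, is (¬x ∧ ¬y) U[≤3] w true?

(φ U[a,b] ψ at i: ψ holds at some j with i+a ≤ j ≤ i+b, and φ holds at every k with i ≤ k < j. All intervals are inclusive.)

Need some j in [2,5] with w, and (¬x ∧ ¬y) at every k in [2,j-1].
  j=2: w holds; no prefix to check → satisfied.

Yes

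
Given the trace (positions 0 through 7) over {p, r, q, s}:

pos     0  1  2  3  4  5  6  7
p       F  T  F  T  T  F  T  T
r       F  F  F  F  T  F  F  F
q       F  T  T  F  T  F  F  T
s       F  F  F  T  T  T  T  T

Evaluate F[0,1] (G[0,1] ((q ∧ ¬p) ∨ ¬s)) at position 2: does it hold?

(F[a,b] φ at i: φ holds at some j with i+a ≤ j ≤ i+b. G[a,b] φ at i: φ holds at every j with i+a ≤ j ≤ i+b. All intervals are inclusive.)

Does not hold

Check G[0,1] ((q ∧ ¬p) ∨ ¬s) at each j in [2,3]:
  j=2: fails at 3
  j=3: fails at 3
No position in the window satisfies it → formula fails.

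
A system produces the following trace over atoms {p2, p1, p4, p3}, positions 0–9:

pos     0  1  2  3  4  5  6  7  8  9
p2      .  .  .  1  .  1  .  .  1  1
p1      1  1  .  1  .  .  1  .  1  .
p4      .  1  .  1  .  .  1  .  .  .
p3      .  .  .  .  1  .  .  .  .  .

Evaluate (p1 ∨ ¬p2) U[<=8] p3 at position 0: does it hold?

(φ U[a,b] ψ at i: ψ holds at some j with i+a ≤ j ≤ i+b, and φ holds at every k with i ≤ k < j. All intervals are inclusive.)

Yes

Need some j in [0,8] with p3, and (p1 ∨ ¬p2) at every k in [0,j-1].
  j=0: p3 false.
  j=1: p3 false.
  j=2: p3 false.
  j=3: p3 false.
  j=4: p3 holds; (p1 ∨ ¬p2) holds at every k in [0,3] → satisfied.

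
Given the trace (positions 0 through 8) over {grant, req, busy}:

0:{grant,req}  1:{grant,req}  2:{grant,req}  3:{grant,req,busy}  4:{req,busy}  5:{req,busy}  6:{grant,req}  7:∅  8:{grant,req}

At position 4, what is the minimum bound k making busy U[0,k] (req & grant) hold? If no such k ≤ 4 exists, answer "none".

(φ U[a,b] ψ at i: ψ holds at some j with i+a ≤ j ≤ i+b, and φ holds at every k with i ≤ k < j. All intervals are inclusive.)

Need earliest j ≥ 4 with (req & grant), and busy at every k in [4,j-1].
  j=4: rhs fails.
  j=5: rhs fails.
  j=6: rhs holds; lhs holds on [4,5]. k = 2.

2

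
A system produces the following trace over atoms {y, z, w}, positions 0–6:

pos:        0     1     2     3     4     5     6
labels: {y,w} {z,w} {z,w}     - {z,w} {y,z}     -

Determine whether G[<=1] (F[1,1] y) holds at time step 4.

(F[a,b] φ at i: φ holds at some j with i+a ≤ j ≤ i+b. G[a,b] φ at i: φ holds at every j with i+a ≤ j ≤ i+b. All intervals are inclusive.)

No

Check F[1,1] y at every j in [4,5]:
  j=4: holds (witness at 5)
  j=5: fails (none in [6,6])
Fails at j=5 → formula fails.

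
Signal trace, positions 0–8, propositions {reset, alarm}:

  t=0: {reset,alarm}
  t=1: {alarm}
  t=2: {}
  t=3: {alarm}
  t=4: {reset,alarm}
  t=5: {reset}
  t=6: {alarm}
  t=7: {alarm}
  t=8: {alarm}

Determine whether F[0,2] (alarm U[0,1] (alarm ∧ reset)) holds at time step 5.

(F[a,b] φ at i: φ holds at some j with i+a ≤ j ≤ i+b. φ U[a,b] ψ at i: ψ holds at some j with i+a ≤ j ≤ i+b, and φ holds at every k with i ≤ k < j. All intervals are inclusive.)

No

Check (alarm U[0,1] (alarm ∧ reset)) at each j in [5,7]:
  j=5: fails
  j=6: fails
  j=7: fails
No position in the window satisfies it → formula fails.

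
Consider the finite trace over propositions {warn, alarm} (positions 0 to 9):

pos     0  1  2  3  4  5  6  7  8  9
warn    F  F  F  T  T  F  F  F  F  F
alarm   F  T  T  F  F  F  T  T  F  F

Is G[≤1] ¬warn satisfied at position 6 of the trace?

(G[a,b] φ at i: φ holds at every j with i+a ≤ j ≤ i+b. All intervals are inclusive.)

Holds

Check ¬warn at every j in [6,7]:
  j=6: true
  j=7: true
All positions satisfy it → formula holds.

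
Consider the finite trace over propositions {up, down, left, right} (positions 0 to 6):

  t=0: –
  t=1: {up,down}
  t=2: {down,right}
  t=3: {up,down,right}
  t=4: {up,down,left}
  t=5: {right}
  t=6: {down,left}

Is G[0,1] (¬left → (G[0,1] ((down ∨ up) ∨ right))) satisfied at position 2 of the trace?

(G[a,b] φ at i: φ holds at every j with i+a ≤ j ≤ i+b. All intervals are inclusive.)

Check (¬left → (G[0,1] ((down ∨ up) ∨ right))) at every j in [2,3]:
  j=2: antecedent true; consequent holds on [2,3] → ✓
  j=3: antecedent true; consequent holds on [3,4] → ✓
All positions satisfy it → formula holds.

Holds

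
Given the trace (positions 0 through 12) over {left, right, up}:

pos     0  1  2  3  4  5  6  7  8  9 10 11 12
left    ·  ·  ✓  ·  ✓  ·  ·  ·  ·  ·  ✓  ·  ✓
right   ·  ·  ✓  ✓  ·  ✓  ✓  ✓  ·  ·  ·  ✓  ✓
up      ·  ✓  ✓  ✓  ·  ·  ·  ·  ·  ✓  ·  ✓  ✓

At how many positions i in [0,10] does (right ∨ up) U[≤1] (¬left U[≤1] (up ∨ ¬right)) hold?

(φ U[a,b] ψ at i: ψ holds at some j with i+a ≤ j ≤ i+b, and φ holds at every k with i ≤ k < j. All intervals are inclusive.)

10

Evaluate at each i in [0,10]:
  i=0: ✓ (rhs at j=0)
  i=1: ✓ (rhs at j=1)
  i=2: ✓ (rhs at j=2)
  i=3: ✓ (rhs at j=3)
  i=4: ✓ (rhs at j=4)
  i=5: ✗ (no rhs in [5,6])
  i=6: ✓ (rhs at j=7; lhs holds on [6,6])
  i=7: ✓ (rhs at j=7)
  i=8: ✓ (rhs at j=8)
  i=9: ✓ (rhs at j=9)
  i=10: ✓ (rhs at j=10)
Positions where it holds: {0, 1, 2, 3, 4, 6, 7, 8, 9, 10} → 10.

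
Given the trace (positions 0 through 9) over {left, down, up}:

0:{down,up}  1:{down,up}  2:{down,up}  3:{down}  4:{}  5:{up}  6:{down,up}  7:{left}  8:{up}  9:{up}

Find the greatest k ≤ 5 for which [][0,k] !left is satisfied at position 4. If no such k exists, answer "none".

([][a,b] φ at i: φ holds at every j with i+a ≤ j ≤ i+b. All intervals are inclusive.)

!left must hold from j=4 onward; find where it first fails.
  j=4: holds
  j=5: holds
  j=6: holds
  j=7: fails
Holds on [4,6], so largest k = 2.

2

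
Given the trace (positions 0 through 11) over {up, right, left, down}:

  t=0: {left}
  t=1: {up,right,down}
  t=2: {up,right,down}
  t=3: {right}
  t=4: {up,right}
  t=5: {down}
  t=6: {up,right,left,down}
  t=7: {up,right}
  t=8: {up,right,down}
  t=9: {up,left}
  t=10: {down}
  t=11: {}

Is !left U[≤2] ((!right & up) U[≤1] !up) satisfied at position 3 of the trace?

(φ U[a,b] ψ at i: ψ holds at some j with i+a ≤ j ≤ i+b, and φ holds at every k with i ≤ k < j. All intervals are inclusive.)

Need some j in [3,5] with ((!right & up) U[≤1] !up), and !left at every k in [3,j-1].
  j=3: ((!right & up) U[≤1] !up) holds; no prefix to check → satisfied.

Yes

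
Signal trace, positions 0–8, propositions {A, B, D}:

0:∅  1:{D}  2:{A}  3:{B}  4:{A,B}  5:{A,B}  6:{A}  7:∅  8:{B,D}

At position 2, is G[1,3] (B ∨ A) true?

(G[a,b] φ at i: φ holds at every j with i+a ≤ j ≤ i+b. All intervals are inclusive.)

Check (B ∨ A) at every j in [3,5]:
  j=3: true
  j=4: true
  j=5: true
All positions satisfy it → formula holds.

Yes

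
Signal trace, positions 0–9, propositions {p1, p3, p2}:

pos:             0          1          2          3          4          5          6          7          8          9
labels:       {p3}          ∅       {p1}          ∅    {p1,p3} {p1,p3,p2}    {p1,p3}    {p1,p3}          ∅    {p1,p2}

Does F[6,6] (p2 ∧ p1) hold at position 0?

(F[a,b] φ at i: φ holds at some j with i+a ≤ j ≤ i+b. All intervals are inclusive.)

Check (p2 ∧ p1) at each j in [6,6]:
  j=6: false
No position in the window satisfies it → formula fails.

No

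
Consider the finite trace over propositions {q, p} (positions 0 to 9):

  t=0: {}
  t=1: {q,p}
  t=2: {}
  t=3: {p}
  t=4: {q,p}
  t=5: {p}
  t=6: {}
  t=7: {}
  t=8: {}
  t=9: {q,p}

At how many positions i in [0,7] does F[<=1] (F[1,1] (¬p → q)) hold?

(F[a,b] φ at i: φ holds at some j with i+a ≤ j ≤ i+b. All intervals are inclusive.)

6

Evaluate at each i in [0,7]:
  i=0: ✓ (witness j=0)
  i=1: ✓ (witness j=2)
  i=2: ✓ (witness j=2)
  i=3: ✓ (witness j=3)
  i=4: ✓ (witness j=4)
  i=5: ✗ (none in [5,6])
  i=6: ✗ (none in [6,7])
  i=7: ✓ (witness j=8)
Positions where it holds: {0, 1, 2, 3, 4, 7} → 6.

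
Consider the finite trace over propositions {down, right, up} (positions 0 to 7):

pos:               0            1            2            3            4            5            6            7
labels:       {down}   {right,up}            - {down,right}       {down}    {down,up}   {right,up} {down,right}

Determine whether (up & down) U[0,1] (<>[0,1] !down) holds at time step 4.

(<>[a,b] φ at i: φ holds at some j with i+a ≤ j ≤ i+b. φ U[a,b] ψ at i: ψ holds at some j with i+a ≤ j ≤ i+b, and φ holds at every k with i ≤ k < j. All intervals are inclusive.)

Does not hold

Need some j in [4,5] with <>[0,1] !down, and (up & down) at every k in [4,j-1].
  j=4: <>[0,1] !down — fails (none in [4,5]).
  j=5: <>[0,1] !down holds, but (up & down) fails at k=4 → not this j.
No j in the window works → until fails.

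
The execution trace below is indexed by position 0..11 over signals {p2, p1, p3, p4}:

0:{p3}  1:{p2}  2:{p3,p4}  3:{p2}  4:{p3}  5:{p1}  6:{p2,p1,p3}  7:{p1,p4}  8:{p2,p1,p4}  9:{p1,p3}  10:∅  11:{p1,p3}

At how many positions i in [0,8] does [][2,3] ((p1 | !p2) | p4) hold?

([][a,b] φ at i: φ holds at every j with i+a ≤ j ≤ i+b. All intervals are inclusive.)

7

Evaluate at each i in [0,8]:
  i=0: ✗ (fails at j=3)
  i=1: ✗ (fails at j=3)
  i=2: ✓ (all of [4,5])
  i=3: ✓ (all of [5,6])
  i=4: ✓ (all of [6,7])
  i=5: ✓ (all of [7,8])
  i=6: ✓ (all of [8,9])
  i=7: ✓ (all of [9,10])
  i=8: ✓ (all of [10,11])
Positions where it holds: {2, 3, 4, 5, 6, 7, 8} → 7.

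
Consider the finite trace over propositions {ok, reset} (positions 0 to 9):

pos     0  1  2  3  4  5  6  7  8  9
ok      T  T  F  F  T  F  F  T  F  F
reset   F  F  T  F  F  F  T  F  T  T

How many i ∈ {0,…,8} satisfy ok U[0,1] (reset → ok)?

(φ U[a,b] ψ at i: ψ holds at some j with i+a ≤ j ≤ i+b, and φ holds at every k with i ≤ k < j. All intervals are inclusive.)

6

Evaluate at each i in [0,8]:
  i=0: ✓ (rhs at j=0)
  i=1: ✓ (rhs at j=1)
  i=2: ✗ (lhs fails at k=2 before rhs at j=3)
  i=3: ✓ (rhs at j=3)
  i=4: ✓ (rhs at j=4)
  i=5: ✓ (rhs at j=5)
  i=6: ✗ (lhs fails at k=6 before rhs at j=7)
  i=7: ✓ (rhs at j=7)
  i=8: ✗ (no rhs in [8,9])
Positions where it holds: {0, 1, 3, 4, 5, 7} → 6.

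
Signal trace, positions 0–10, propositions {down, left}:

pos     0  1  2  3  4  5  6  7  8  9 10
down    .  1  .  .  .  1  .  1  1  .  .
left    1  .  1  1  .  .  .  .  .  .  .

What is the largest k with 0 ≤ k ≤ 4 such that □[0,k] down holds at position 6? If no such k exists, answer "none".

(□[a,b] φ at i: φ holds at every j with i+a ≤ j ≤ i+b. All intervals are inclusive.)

down must hold from j=6 onward; find where it first fails.
  j=6: fails → no k works.

none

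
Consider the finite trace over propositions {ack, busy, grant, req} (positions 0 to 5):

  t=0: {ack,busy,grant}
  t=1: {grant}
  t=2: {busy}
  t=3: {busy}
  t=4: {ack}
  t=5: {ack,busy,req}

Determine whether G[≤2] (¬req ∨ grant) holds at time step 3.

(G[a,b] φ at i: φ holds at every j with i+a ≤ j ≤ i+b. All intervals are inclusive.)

Check (¬req ∨ grant) at every j in [3,5]:
  j=3: true
  j=4: true
  j=5: false
Fails at j=5 → formula fails.

False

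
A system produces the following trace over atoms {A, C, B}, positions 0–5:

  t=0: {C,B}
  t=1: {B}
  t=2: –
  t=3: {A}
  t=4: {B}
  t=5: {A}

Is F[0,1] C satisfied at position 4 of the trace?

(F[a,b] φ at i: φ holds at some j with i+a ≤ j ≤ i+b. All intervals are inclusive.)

Check C at each j in [4,5]:
  j=4: false
  j=5: false
No position in the window satisfies it → formula fails.

No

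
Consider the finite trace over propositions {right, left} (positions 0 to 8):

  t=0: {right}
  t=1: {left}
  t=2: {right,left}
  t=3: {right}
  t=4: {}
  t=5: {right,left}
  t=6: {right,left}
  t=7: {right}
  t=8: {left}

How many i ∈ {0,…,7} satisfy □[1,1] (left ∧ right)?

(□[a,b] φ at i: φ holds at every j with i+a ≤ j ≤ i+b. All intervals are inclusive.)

Evaluate at each i in [0,7]:
  i=0: ✗ (fails at j=1)
  i=1: ✓ (all of [2,2])
  i=2: ✗ (fails at j=3)
  i=3: ✗ (fails at j=4)
  i=4: ✓ (all of [5,5])
  i=5: ✓ (all of [6,6])
  i=6: ✗ (fails at j=7)
  i=7: ✗ (fails at j=8)
Positions where it holds: {1, 4, 5} → 3.

3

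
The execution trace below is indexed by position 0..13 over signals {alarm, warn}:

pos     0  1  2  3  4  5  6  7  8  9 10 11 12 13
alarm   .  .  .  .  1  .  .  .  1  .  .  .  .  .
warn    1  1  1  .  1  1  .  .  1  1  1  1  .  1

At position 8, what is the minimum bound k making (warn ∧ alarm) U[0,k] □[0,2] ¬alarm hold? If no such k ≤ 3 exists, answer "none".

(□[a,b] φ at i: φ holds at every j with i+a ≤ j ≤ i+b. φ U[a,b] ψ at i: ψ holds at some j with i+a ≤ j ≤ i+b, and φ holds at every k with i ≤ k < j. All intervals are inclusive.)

Need earliest j ≥ 8 with □[0,2] ¬alarm, and (warn ∧ alarm) at every k in [8,j-1].
  j=8: rhs fails.
  j=9: rhs holds; lhs holds on [8,8]. k = 1.

1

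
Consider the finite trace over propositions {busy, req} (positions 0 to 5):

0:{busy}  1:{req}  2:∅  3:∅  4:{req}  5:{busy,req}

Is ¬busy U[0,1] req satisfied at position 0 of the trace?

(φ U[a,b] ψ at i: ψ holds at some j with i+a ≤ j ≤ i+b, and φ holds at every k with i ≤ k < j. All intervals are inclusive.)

Need some j in [0,1] with req, and ¬busy at every k in [0,j-1].
  j=0: req false.
  j=1: req holds, but ¬busy fails at k=0 → not this j.
No j in the window works → until fails.

No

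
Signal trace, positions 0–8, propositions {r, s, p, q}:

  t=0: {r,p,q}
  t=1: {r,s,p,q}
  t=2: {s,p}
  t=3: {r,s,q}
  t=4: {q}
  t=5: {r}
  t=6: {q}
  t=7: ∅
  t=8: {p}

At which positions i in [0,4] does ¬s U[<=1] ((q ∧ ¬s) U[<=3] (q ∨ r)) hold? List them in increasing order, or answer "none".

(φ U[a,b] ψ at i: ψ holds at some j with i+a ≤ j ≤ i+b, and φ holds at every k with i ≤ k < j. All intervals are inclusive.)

0, 1, 3, 4

Evaluate at each i in [0,4]:
  i=0: ✓ (rhs at j=0)
  i=1: ✓ (rhs at j=1)
  i=2: ✗ (lhs fails at k=2 before rhs at j=3)
  i=3: ✓ (rhs at j=3)
  i=4: ✓ (rhs at j=4)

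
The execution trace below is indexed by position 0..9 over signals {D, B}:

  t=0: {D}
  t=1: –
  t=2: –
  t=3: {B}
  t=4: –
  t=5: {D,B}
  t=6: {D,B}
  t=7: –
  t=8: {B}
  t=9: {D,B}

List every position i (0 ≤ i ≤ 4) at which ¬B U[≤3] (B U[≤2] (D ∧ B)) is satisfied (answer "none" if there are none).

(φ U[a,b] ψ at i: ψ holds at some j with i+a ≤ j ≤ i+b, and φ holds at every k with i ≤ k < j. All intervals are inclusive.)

Evaluate at each i in [0,4]:
  i=0: ✗ (no rhs in [0,3])
  i=1: ✗ (no rhs in [1,4])
  i=2: ✗ (lhs fails at k=3 before rhs at j=5)
  i=3: ✗ (lhs fails at k=3 before rhs at j=5)
  i=4: ✓ (rhs at j=5; lhs holds on [4,4])

4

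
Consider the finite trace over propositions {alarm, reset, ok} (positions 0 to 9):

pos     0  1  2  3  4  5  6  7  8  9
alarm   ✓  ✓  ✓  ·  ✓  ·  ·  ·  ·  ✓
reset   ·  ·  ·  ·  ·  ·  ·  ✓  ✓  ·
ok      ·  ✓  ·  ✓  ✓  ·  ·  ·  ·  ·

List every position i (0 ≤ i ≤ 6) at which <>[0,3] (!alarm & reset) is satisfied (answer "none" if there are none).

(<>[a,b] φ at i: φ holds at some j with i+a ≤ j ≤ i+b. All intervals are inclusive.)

4, 5, 6

Evaluate at each i in [0,6]:
  i=0: ✗ (none in [0,3])
  i=1: ✗ (none in [1,4])
  i=2: ✗ (none in [2,5])
  i=3: ✗ (none in [3,6])
  i=4: ✓ (witness j=7)
  i=5: ✓ (witness j=7)
  i=6: ✓ (witness j=7)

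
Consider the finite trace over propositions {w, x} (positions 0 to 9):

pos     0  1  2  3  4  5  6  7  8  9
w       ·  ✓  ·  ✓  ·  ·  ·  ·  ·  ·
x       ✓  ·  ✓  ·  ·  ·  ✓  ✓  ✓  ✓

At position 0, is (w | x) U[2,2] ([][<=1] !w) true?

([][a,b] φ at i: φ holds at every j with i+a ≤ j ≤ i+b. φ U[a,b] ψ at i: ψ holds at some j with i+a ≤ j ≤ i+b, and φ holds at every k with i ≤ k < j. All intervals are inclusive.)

No

Need some j in [2,2] with [][<=1] !w, and (w | x) at every k in [0,j-1].
  j=2: [][<=1] !w — fails at 3.
No j in the window works → until fails.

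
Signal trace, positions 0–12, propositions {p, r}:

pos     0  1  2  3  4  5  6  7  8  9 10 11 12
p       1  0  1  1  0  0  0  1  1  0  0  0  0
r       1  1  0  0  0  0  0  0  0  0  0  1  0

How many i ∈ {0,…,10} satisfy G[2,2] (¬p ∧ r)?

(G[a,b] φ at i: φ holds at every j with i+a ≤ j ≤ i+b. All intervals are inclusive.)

1

Evaluate at each i in [0,10]:
  i=0: ✗ (fails at j=2)
  i=1: ✗ (fails at j=3)
  i=2: ✗ (fails at j=4)
  i=3: ✗ (fails at j=5)
  i=4: ✗ (fails at j=6)
  i=5: ✗ (fails at j=7)
  i=6: ✗ (fails at j=8)
  i=7: ✗ (fails at j=9)
  i=8: ✗ (fails at j=10)
  i=9: ✓ (all of [11,11])
  i=10: ✗ (fails at j=12)
Positions where it holds: {9} → 1.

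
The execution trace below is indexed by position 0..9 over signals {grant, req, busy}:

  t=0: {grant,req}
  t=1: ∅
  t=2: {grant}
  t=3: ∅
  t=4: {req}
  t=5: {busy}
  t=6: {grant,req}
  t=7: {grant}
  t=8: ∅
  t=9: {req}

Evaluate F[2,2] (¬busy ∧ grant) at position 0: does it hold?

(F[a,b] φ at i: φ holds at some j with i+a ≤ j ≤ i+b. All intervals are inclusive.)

Yes

Check (¬busy ∧ grant) at each j in [2,2]:
  j=2: true
Found at j=2 → formula holds.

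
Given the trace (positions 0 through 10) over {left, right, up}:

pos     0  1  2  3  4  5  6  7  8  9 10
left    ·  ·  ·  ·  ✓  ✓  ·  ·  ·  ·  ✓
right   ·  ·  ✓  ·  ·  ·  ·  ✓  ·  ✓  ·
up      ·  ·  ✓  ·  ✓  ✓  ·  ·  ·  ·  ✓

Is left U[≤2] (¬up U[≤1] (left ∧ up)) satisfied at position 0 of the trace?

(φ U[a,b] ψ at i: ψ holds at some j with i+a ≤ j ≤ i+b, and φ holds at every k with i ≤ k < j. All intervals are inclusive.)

False

Need some j in [0,2] with (¬up U[≤1] (left ∧ up)), and left at every k in [0,j-1].
  j=0: (¬up U[≤1] (left ∧ up)) — fails.
  j=1: (¬up U[≤1] (left ∧ up)) — fails.
  j=2: (¬up U[≤1] (left ∧ up)) — fails.
No j in the window works → until fails.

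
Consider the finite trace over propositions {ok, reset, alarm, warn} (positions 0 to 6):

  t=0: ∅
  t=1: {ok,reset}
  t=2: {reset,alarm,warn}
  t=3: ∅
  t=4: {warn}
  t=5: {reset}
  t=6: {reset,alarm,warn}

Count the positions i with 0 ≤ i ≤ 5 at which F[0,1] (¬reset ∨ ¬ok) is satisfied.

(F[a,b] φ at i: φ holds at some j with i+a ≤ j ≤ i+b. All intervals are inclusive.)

6

Evaluate at each i in [0,5]:
  i=0: ✓ (witness j=0)
  i=1: ✓ (witness j=2)
  i=2: ✓ (witness j=2)
  i=3: ✓ (witness j=3)
  i=4: ✓ (witness j=4)
  i=5: ✓ (witness j=5)
Positions where it holds: {0, 1, 2, 3, 4, 5} → 6.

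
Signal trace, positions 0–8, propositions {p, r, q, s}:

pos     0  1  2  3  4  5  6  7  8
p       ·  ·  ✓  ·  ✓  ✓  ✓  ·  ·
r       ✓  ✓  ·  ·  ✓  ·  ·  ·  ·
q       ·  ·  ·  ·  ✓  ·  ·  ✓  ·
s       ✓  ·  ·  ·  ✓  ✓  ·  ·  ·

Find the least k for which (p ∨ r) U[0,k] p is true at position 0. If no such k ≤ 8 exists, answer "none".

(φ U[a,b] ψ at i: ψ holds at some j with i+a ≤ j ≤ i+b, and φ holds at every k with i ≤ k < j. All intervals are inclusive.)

2

Need earliest j ≥ 0 with p, and (p ∨ r) at every k in [0,j-1].
  j=0: rhs fails.
  j=1: rhs fails.
  j=2: rhs holds; lhs holds on [0,1]. k = 2.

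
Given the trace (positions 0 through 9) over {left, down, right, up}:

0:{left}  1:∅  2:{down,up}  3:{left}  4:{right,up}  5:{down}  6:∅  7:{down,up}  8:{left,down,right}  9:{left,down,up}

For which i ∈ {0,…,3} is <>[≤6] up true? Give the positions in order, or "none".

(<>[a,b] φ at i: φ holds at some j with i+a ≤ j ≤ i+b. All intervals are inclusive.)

Evaluate at each i in [0,3]:
  i=0: ✓ (witness j=2)
  i=1: ✓ (witness j=2)
  i=2: ✓ (witness j=2)
  i=3: ✓ (witness j=4)

0, 1, 2, 3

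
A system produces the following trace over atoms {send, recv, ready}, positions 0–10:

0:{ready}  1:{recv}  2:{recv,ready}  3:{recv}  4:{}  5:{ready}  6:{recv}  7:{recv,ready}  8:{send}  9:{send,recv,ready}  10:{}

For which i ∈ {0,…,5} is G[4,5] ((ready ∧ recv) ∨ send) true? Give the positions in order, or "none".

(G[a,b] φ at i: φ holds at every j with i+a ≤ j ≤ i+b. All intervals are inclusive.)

Evaluate at each i in [0,5]:
  i=0: ✗ (fails at j=4)
  i=1: ✗ (fails at j=5)
  i=2: ✗ (fails at j=6)
  i=3: ✓ (all of [7,8])
  i=4: ✓ (all of [8,9])
  i=5: ✗ (fails at j=10)

3, 4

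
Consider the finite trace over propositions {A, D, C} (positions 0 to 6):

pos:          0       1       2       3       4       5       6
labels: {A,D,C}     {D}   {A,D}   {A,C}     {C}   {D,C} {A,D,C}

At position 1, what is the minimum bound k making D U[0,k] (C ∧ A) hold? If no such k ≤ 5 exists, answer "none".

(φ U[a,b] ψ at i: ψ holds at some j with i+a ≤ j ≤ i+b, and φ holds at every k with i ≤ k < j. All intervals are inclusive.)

Need earliest j ≥ 1 with (C ∧ A), and D at every k in [1,j-1].
  j=1: rhs fails.
  j=2: rhs fails.
  j=3: rhs holds; lhs holds on [1,2]. k = 2.

2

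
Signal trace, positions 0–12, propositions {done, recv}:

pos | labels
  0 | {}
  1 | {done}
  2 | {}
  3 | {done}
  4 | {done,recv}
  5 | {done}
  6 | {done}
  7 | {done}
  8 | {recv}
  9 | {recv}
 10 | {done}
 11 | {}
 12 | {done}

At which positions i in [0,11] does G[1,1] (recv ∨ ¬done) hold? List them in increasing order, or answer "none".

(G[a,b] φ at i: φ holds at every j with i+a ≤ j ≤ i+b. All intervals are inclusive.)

1, 3, 7, 8, 10

Evaluate at each i in [0,11]:
  i=0: ✗ (fails at j=1)
  i=1: ✓ (all of [2,2])
  i=2: ✗ (fails at j=3)
  i=3: ✓ (all of [4,4])
  i=4: ✗ (fails at j=5)
  i=5: ✗ (fails at j=6)
  i=6: ✗ (fails at j=7)
  i=7: ✓ (all of [8,8])
  i=8: ✓ (all of [9,9])
  i=9: ✗ (fails at j=10)
  i=10: ✓ (all of [11,11])
  i=11: ✗ (fails at j=12)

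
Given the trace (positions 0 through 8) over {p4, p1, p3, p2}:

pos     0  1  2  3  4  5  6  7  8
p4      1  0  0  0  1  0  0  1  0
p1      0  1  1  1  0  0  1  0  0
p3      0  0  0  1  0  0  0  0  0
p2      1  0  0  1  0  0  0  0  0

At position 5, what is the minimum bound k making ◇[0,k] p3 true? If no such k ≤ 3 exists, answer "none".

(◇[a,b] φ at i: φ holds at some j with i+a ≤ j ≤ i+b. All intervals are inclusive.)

none

Scan j = 5,6,… for p3:
  j=5: fails
  j=6: fails
  j=7: fails
  j=8: fails
No j in [5,8] satisfies it → none.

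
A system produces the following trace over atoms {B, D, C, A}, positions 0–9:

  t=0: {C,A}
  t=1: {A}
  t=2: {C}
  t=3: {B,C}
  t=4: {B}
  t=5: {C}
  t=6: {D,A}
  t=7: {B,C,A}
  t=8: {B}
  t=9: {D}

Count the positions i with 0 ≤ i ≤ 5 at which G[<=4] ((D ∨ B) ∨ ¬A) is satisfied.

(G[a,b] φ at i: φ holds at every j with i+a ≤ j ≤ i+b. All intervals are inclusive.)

Evaluate at each i in [0,5]:
  i=0: ✗ (fails at j=0)
  i=1: ✗ (fails at j=1)
  i=2: ✓ (all of [2,6])
  i=3: ✓ (all of [3,7])
  i=4: ✓ (all of [4,8])
  i=5: ✓ (all of [5,9])
Positions where it holds: {2, 3, 4, 5} → 4.

4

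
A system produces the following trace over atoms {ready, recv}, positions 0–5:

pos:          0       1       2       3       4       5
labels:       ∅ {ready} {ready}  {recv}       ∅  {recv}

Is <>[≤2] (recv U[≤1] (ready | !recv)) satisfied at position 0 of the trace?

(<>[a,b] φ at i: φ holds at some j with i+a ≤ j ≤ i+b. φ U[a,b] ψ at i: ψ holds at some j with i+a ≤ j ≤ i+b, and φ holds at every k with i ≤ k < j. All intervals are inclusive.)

Check (recv U[≤1] (ready | !recv)) at each j in [0,2]:
  j=0: holds
  j=1: holds
  j=2: holds
Found at j=0 → formula holds.

Yes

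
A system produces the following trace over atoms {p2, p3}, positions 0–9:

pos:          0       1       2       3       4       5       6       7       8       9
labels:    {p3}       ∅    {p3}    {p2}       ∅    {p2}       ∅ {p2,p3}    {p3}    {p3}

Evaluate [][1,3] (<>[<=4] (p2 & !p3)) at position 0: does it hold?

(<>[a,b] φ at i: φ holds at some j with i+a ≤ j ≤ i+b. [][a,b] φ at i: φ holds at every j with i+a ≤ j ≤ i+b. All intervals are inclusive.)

Yes

Check <>[<=4] (p2 & !p3) at every j in [1,3]:
  j=1: holds (witness at 3)
  j=2: holds (witness at 3)
  j=3: holds (witness at 3)
All positions satisfy it → formula holds.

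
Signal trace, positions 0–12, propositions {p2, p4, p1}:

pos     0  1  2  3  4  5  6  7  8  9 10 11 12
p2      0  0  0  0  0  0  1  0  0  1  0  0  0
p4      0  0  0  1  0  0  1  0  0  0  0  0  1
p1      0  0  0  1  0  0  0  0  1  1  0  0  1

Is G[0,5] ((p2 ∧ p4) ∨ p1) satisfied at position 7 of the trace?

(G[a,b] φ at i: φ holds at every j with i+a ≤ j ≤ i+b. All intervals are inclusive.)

Check ((p2 ∧ p4) ∨ p1) at every j in [7,12]:
  j=7: false
  j=8: true
  j=9: true
  j=10: false
  j=11: false
  j=12: true
Fails at j=7 → formula fails.

False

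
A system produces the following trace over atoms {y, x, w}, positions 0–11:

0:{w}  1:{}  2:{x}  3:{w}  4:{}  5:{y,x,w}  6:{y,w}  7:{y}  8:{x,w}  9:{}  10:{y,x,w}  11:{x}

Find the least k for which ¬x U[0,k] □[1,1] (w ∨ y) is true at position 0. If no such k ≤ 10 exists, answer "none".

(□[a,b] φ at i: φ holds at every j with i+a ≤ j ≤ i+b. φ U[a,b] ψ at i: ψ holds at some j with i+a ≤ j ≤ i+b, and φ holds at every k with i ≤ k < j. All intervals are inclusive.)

Need earliest j ≥ 0 with □[1,1] (w ∨ y), and ¬x at every k in [0,j-1].
  j=0: rhs fails.
  j=1: rhs fails.
  j=2: rhs holds; lhs holds on [0,1]. k = 2.

2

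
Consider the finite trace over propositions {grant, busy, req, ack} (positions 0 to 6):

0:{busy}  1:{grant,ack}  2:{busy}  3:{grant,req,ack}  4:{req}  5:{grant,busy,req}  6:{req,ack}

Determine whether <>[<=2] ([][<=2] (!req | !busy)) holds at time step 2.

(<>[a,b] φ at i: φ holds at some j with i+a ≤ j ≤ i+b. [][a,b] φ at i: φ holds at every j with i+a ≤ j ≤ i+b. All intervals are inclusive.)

Yes

Check [][<=2] (!req | !busy) at each j in [2,4]:
  j=2: holds on [2,4]
  j=3: fails at 5
  j=4: fails at 5
Found at j=2 → formula holds.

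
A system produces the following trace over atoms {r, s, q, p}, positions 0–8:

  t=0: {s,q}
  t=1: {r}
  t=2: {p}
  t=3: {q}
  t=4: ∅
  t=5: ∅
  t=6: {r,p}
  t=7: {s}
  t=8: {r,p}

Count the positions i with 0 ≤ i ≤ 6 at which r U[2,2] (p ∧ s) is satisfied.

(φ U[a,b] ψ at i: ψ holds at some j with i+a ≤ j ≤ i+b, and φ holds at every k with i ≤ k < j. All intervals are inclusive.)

Evaluate at each i in [0,6]:
  i=0: ✗ (no rhs in [2,2])
  i=1: ✗ (no rhs in [3,3])
  i=2: ✗ (no rhs in [4,4])
  i=3: ✗ (no rhs in [5,5])
  i=4: ✗ (no rhs in [6,6])
  i=5: ✗ (no rhs in [7,7])
  i=6: ✗ (no rhs in [8,8])
Positions where it holds: {} → 0.

0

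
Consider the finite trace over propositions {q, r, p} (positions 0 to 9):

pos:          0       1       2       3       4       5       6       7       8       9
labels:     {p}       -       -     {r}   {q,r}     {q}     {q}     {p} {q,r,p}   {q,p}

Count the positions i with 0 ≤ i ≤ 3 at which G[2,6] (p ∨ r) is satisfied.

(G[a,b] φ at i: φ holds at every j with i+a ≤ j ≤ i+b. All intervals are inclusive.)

0

Evaluate at each i in [0,3]:
  i=0: ✗ (fails at j=2)
  i=1: ✗ (fails at j=5)
  i=2: ✗ (fails at j=5)
  i=3: ✗ (fails at j=5)
Positions where it holds: {} → 0.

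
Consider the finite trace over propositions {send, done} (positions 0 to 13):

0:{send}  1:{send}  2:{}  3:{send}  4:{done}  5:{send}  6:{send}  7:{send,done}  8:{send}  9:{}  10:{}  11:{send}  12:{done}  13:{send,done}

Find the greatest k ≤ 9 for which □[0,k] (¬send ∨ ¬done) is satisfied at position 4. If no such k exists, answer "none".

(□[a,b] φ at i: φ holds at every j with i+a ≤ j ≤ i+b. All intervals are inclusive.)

2

(¬send ∨ ¬done) must hold from j=4 onward; find where it first fails.
  j=4: holds
  j=5: holds
  j=6: holds
  j=7: fails
Holds on [4,6], so largest k = 2.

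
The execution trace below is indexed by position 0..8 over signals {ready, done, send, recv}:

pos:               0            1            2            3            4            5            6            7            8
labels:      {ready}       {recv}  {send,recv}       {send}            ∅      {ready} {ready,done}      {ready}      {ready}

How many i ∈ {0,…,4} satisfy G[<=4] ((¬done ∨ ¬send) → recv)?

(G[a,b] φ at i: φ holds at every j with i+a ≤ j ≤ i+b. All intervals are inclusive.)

Evaluate at each i in [0,4]:
  i=0: ✗ (fails at j=0)
  i=1: ✗ (fails at j=3)
  i=2: ✗ (fails at j=3)
  i=3: ✗ (fails at j=3)
  i=4: ✗ (fails at j=4)
Positions where it holds: {} → 0.

0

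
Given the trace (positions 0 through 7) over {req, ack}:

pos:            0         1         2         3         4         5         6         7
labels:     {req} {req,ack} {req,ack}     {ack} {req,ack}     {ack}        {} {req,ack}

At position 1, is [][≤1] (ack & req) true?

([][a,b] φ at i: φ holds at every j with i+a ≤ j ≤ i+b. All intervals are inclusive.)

Holds

Check (ack & req) at every j in [1,2]:
  j=1: true
  j=2: true
All positions satisfy it → formula holds.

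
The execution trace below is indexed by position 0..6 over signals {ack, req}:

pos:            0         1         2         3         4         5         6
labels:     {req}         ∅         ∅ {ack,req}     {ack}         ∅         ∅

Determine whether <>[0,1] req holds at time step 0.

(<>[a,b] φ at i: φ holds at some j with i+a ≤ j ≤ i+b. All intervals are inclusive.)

Yes

Check req at each j in [0,1]:
  j=0: true
  j=1: false
Found at j=0 → formula holds.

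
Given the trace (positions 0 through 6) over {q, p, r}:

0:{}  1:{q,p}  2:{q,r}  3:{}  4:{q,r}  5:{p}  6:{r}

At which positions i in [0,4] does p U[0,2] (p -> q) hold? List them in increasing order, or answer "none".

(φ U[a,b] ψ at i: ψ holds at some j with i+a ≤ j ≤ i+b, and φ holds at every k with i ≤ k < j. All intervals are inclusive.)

Evaluate at each i in [0,4]:
  i=0: ✓ (rhs at j=0)
  i=1: ✓ (rhs at j=1)
  i=2: ✓ (rhs at j=2)
  i=3: ✓ (rhs at j=3)
  i=4: ✓ (rhs at j=4)

0, 1, 2, 3, 4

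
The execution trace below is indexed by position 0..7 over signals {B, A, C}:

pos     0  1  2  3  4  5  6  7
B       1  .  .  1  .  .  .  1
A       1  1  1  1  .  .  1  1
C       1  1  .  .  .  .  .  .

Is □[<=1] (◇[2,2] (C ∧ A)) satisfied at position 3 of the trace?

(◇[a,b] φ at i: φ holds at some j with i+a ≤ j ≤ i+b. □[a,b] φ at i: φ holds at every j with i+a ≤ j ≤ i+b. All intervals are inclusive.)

Does not hold

Check ◇[2,2] (C ∧ A) at every j in [3,4]:
  j=3: fails (none in [5,5])
  j=4: fails (none in [6,6])
Fails at j=3 → formula fails.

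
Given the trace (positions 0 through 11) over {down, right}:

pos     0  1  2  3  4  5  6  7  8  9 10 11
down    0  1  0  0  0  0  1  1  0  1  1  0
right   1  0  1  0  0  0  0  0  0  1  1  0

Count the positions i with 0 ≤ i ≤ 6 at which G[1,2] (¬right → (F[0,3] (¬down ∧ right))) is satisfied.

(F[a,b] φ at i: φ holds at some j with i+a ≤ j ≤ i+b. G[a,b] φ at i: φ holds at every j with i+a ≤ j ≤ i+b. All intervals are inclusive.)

Evaluate at each i in [0,6]:
  i=0: ✓ (all of [1,2])
  i=1: ✗ (fails at j=3)
  i=2: ✗ (fails at j=3)
  i=3: ✗ (fails at j=4)
  i=4: ✗ (fails at j=5)
  i=5: ✗ (fails at j=6)
  i=6: ✗ (fails at j=7)
Positions where it holds: {0} → 1.

1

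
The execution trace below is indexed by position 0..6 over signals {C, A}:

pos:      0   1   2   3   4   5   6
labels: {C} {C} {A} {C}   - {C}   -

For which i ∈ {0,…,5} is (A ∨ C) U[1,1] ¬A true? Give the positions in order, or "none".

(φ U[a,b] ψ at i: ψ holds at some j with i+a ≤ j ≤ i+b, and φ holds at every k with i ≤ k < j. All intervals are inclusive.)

0, 2, 3, 5

Evaluate at each i in [0,5]:
  i=0: ✓ (rhs at j=1; lhs holds on [0,0])
  i=1: ✗ (no rhs in [2,2])
  i=2: ✓ (rhs at j=3; lhs holds on [2,2])
  i=3: ✓ (rhs at j=4; lhs holds on [3,3])
  i=4: ✗ (lhs fails at k=4 before rhs at j=5)
  i=5: ✓ (rhs at j=6; lhs holds on [5,5])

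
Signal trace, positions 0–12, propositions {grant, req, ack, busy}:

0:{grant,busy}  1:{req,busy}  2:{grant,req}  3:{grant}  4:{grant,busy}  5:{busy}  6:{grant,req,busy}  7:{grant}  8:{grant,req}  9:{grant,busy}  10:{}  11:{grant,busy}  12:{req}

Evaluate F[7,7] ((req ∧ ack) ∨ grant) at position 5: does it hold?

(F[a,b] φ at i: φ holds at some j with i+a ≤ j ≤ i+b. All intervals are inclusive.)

Check ((req ∧ ack) ∨ grant) at each j in [12,12]:
  j=12: false
No position in the window satisfies it → formula fails.

False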